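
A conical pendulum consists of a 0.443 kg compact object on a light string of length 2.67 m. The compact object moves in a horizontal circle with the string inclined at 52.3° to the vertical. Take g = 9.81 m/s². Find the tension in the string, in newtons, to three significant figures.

Vertically the bob has no acceleration, so T cosθ = mg.
T = mg/cosθ = 0.443 × 9.81 / cos 52.3° = 4.346/0.6115 = 7.107 N.

7.11 N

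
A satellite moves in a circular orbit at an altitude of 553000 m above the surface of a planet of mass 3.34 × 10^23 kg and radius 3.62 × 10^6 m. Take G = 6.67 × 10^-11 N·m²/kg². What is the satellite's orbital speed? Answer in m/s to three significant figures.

Orbital radius r = R + h = 3.62 × 10^6 + 553000 = 4.173 × 10^6 m.
Gravity supplies the centripetal force: G M m / r² = m v² / r, so v = √(GM/r).
v = √(6.67 × 10^-11 × 3.34 × 10^23 / 4.173 × 10^6) = √(5.339 × 10^6) = 2311 m/s.

2310 m/s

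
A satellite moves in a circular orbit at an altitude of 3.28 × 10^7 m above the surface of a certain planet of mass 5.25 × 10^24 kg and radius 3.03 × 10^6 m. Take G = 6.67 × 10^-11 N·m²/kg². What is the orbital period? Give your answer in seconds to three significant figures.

72000 s

r = R + h = 3.03 × 10^6 + 3.28 × 10^7 = 3.583 × 10^7 m. Gravity provides the centripetal force: G M m / r² = m v² / r ⇒ v = √(GM/r) = 3126 m/s.
T = 2πr/v = 2π × 3.583 × 10^7 / 3126 = 72010 s.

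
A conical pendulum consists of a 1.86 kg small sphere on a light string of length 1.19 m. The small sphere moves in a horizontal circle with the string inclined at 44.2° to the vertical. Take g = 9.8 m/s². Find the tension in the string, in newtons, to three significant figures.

25.4 N

Vertically the bob has no acceleration, so T cosθ = mg.
T = mg/cosθ = 1.86 × 9.8 / cos 44.2° = 18.23/0.7169 = 25.43 N.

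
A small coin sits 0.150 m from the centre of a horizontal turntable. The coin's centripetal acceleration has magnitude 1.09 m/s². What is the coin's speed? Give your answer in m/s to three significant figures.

a_c = v²/r ⇒ v = √(a_c · r) = √(1.09 × 0.150) = √0.1635 = 0.4044 m/s.

0.404 m/s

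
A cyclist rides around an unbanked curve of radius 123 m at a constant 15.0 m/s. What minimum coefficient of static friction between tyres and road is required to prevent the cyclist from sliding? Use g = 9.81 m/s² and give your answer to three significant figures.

Friction provides the centripetal force: μ_s m g = m v²/r, so μ_s = v²/(g r) = (15.00)²/(9.81 × 123) = 225.0/1207 = 0.1865.

0.186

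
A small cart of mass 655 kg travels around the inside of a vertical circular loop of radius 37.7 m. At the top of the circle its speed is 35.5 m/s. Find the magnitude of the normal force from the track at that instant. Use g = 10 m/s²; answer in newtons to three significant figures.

15300 N

At the top, both N and the weight mg point inward (toward the centre), so N + mg = mv²/r.
N = m(v²/r − g) = 655 × ((35.5)²/37.7 − 10.0) = 655 × (33.43 − 10.0) = 655 × 23.43 = 15350 N.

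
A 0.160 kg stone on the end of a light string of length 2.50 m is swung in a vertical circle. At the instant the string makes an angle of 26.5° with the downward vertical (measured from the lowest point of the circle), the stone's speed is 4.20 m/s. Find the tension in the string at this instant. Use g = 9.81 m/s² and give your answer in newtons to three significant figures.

Take the radial direction toward the centre of the circle as positive. The component of the weight along the string toward the centre is −mg cos φ (φ measured from the bottom), so Newton's second law along the string gives T − mg cos φ = m v²/r.
cos 26.5° = 0.8949, so T = m(v²/r + g cos φ) = 0.160 × ((4.20)²/2.50 + 9.81 × 0.8949) = 0.160 × (7.056 + (8.779)) = 0.160 × 15.84 = 2.534 N.

2.53 N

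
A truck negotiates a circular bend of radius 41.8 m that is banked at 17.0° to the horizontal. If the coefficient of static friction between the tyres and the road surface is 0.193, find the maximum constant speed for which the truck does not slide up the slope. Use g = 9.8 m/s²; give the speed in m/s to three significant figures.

14.7 m/s

At the maximum speed, friction acts down the slope at its limiting value f = μN. Radially (horizontal, toward centre): N sinθ + μN cosθ = mv²/r. Vertically: N cosθ − μN sinθ = mg.
Dividing: v² = r g (sinθ + μcosθ)/(cosθ − μsinθ).
sinθ + μcosθ = 0.2924 + 0.193×0.9563 = 0.4769; cosθ − μsinθ = 0.9563 − 0.193×0.2924 = 0.8999.
v² = 41.8 × 9.8 × 0.4769/0.8999 = 217.1 m²/s², so v = 14.73 m/s.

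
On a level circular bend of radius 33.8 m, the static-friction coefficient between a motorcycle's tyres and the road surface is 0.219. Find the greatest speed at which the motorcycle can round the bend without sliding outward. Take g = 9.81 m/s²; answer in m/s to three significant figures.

Friction provides the centripetal force on a flat curve. At maximum speed it is at its limiting value: μ_s m g = m v²/r.
Mass cancels: v_max = √(μ_s g r) = √(0.219 × 9.81 × 33.8) = √72.62 = 8.521 m/s.

8.52 m/s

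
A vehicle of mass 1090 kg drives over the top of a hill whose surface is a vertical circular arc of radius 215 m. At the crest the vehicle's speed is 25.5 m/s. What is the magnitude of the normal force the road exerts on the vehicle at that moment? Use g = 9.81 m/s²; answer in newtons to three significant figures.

7400 N

At the crest the centripetal acceleration points downward (toward the centre of the arc), so mg − N = mv²/r.
N = m(g − v²/r) = 1090 × (9.81 − (25.5)²/215) = 1090 × (9.81 − 3.024) = 1090 × 6.786 = 7396 N.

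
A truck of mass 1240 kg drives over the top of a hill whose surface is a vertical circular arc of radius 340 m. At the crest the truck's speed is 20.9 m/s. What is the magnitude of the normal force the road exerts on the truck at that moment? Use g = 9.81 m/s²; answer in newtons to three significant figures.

10600 N

At the crest the centripetal acceleration points downward (toward the centre of the arc), so mg − N = mv²/r.
N = m(g − v²/r) = 1240 × (9.81 − (20.9)²/340) = 1240 × (9.81 − 1.285) = 1240 × 8.525 = 10570 N.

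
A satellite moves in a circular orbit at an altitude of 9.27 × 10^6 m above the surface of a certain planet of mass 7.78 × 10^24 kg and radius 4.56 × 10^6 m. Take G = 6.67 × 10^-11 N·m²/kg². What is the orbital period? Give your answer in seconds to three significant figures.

r = R + h = 4.56 × 10^6 + 9.27 × 10^6 = 1.383 × 10^7 m. Gravity provides the centripetal force: G M m / r² = m v² / r ⇒ v = √(GM/r) = 6126 m/s.
T = 2πr/v = 2π × 1.383 × 10^7 / 6126 = 14190 s.

14200 s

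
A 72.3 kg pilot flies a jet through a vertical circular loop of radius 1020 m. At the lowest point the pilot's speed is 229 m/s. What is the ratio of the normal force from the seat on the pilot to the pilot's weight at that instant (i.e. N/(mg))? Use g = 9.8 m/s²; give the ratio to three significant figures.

At the bottom, N − mg = mv²/r, so N = m(v²/r + g) and N/(mg) = v²/(rg) + 1 = (229)²/(1020 × 9.8) + 1 = 5.246 + 1 = 6.246.

6.25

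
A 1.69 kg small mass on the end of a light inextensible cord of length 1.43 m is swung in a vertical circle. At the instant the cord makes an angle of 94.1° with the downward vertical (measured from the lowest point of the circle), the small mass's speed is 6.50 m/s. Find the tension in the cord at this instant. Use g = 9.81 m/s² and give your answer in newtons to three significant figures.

48.7 N

Take the radial direction toward the centre of the circle as positive. The component of the weight along the string toward the centre is −mg cos φ (φ measured from the bottom), so Newton's second law along the string gives T − mg cos φ = m v²/r.
cos 94.1° = -0.07150, so T = m(v²/r + g cos φ) = 1.69 × ((6.50)²/1.43 + 9.81 × -0.07150) = 1.69 × (29.55 + (-0.7014)) = 1.69 × 28.84 = 48.75 N.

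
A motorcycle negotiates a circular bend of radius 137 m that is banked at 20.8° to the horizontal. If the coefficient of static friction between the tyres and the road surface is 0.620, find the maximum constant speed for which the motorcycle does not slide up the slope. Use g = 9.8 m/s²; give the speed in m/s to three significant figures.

41.9 m/s

At the maximum speed, friction acts down the slope at its limiting value f = μN. Radially (horizontal, toward centre): N sinθ + μN cosθ = mv²/r. Vertically: N cosθ − μN sinθ = mg.
Dividing: v² = r g (sinθ + μcosθ)/(cosθ − μsinθ).
sinθ + μcosθ = 0.3551 + 0.620×0.9348 = 0.9347; cosθ − μsinθ = 0.9348 − 0.620×0.3551 = 0.7147.
v² = 137 × 9.8 × 0.9347/0.7147 = 1756 m²/s², so v = 41.90 m/s.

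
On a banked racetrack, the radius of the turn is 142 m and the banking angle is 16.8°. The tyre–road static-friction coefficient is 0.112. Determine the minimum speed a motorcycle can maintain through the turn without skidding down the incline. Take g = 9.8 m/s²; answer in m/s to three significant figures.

16.0 m/s

At the minimum speed, friction acts up the slope at its limiting value f = μN. Radially (horizontal, toward centre): N sinθ − μN cosθ = mv²/r. Vertically: N cosθ + μN sinθ = mg.
Dividing: v² = r g (sinθ − μcosθ)/(cosθ + μsinθ).
sinθ − μcosθ = 0.2890 − 0.112×0.9573 = 0.1818; cosθ + μsinθ = 0.9573 + 0.112×0.2890 = 0.9897.
v² = 142 × 9.8 × 0.1818/0.9897 = 255.6 m²/s², so v = 15.99 m/s.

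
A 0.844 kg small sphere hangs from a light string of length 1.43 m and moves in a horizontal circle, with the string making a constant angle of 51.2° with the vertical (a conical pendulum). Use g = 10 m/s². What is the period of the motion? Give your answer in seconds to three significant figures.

r = L sinθ = 1.114 m. From T sinθ = mω²r and T cosθ = mg: tanθ = ω²r/g, so ω² = g tanθ / r = g/(L cosθ).
ω = √(g/(L cosθ)) = √(10.0/(1.43 × 0.6266)) = √11.16 = 3.341 rad/s.
Period = 2π/ω = 1.881 s.

1.88 s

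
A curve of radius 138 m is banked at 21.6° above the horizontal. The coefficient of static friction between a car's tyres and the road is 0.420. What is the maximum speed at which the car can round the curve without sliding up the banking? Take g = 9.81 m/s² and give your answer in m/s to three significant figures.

At the maximum speed, friction acts down the slope at its limiting value f = μN. Radially (horizontal, toward centre): N sinθ + μN cosθ = mv²/r. Vertically: N cosθ − μN sinθ = mg.
Dividing: v² = r g (sinθ + μcosθ)/(cosθ − μsinθ).
sinθ + μcosθ = 0.3681 + 0.420×0.9298 = 0.7586; cosθ − μsinθ = 0.9298 − 0.420×0.3681 = 0.7752.
v² = 138 × 9.81 × 0.7586/0.7752 = 1325 m²/s², so v = 36.40 m/s.

36.4 m/s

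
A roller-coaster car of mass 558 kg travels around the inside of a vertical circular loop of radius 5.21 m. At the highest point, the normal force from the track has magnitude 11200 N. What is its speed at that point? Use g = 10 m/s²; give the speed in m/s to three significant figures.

12.5 m/s

At the top, N + mg = mv²/r, so v = √(r(N/m + g)) = √(5.21 × (11200/558 + 10.0)) = √(5.21 × 30.07) = √156.7 = 12.52 m/s.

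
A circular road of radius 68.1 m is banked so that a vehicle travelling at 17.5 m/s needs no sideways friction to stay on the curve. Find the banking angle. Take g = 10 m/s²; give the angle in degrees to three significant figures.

For a frictionless banked turn: horizontally N sinθ = mv²/r and vertically N cosθ = mg.
Dividing: tanθ = v²/(r g) = (17.5)²/(68.1 × 10.0) = 306.2/681.0 = 0.4497.
θ = arctan(0.4497) = 24.21°.

24.2°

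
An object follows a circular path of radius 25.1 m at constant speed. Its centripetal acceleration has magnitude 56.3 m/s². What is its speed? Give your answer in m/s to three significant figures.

a_c = v²/r ⇒ v = √(a_c · r) = √(56.3 × 25.1) = √1413 = 37.59 m/s.

37.6 m/s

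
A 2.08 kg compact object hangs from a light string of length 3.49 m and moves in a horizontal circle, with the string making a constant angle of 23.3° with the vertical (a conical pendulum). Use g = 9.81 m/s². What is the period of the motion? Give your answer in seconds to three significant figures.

3.59 s

r = L sinθ = 1.380 m. From T sinθ = mω²r and T cosθ = mg: tanθ = ω²r/g, so ω² = g tanθ / r = g/(L cosθ).
ω = √(g/(L cosθ)) = √(9.81/(3.49 × 0.9184)) = √3.060 = 1.749 rad/s.
Period = 2π/ω = 3.592 s.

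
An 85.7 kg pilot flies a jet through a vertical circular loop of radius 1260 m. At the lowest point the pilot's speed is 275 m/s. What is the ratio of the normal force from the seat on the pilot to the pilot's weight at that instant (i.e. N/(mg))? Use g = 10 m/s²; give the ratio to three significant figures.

At the bottom, N − mg = mv²/r, so N = m(v²/r + g) and N/(mg) = v²/(rg) + 1 = (275)²/(1260 × 10.0) + 1 = 6.002 + 1 = 7.002.

7.00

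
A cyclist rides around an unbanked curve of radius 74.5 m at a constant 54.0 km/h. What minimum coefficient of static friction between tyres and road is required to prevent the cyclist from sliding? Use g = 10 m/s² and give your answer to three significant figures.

0.302

v = 54.0/3.6 = 15.00 m/s.
Friction provides the centripetal force: μ_s m g = m v²/r, so μ_s = v²/(g r) = (15.00)²/(10.0 × 74.5) = 225.0/745.0 = 0.3020.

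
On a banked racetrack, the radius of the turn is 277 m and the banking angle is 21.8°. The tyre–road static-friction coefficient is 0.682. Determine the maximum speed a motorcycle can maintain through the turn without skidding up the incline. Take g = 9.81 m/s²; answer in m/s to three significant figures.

63.6 m/s

At the maximum speed, friction acts down the slope at its limiting value f = μN. Radially (horizontal, toward centre): N sinθ + μN cosθ = mv²/r. Vertically: N cosθ − μN sinθ = mg.
Dividing: v² = r g (sinθ + μcosθ)/(cosθ − μsinθ).
sinθ + μcosθ = 0.3714 + 0.682×0.9285 = 1.005; cosθ − μsinθ = 0.9285 − 0.682×0.3714 = 0.6752.
v² = 277 × 9.81 × 1.005/0.6752 = 4043 m²/s², so v = 63.58 m/s.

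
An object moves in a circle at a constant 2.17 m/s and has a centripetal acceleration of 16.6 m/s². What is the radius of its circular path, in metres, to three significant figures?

a_c = v²/r ⇒ r = v²/a_c = (2.17)²/16.6 = 4.709/16.6 = 0.2837 m.

0.284 m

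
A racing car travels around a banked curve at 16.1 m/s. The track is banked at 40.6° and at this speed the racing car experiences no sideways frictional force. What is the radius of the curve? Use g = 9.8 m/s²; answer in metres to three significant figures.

30.9 m

Frictionless banking: tanθ = v²/(rg), so r = v²/(g tanθ).
r = (16.1)²/(9.8 × tan 40.6°) = 259.2/(9.8 × 0.8571) = 259.2/8.400 = 30.86 m.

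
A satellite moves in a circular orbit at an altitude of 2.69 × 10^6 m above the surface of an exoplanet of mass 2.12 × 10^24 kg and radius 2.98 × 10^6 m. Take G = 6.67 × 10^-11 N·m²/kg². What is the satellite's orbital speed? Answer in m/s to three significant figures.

Orbital radius r = R + h = 2.98 × 10^6 + 2.69 × 10^6 = 5.670 × 10^6 m.
Gravity supplies the centripetal force: G M m / r² = m v² / r, so v = √(GM/r).
v = √(6.67 × 10^-11 × 2.12 × 10^24 / 5.670 × 10^6) = √(2.494 × 10^7) = 4994 m/s.

4990 m/s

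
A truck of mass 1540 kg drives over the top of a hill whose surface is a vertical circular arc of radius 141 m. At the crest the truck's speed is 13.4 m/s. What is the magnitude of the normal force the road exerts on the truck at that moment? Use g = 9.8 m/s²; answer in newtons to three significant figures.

13100 N

At the crest the centripetal acceleration points downward (toward the centre of the arc), so mg − N = mv²/r.
N = m(g − v²/r) = 1540 × (9.8 − (13.4)²/141) = 1540 × (9.8 − 1.273) = 1540 × 8.527 = 13130 N.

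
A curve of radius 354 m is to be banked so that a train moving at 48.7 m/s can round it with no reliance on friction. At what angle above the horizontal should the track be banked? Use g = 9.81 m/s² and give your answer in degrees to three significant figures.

34.3°

For a frictionless banked turn: horizontally N sinθ = mv²/r and vertically N cosθ = mg.
Dividing: tanθ = v²/(r g) = (48.7)²/(354 × 9.81) = 2372/3473 = 0.6829.
θ = arctan(0.6829) = 34.33°.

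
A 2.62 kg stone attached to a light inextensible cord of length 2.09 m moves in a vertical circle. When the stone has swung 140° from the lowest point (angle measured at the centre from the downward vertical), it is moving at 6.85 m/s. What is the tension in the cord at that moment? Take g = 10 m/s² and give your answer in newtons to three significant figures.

38.8 N

Take the radial direction toward the centre of the circle as positive. The component of the weight along the string toward the centre is −mg cos φ (φ measured from the bottom), so Newton's second law along the string gives T − mg cos φ = m v²/r.
cos 140° = -0.7660, so T = m(v²/r + g cos φ) = 2.62 × ((6.85)²/2.09 + 10.0 × -0.7660) = 2.62 × (22.45 + (-7.660)) = 2.62 × 14.79 = 38.75 N.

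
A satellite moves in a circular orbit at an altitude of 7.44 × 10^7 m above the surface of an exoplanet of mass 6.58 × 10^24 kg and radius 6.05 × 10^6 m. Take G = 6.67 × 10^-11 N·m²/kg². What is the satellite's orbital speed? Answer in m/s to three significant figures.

2340 m/s

Orbital radius r = R + h = 6.05 × 10^6 + 7.44 × 10^7 = 8.045 × 10^7 m.
Gravity supplies the centripetal force: G M m / r² = m v² / r, so v = √(GM/r).
v = √(6.67 × 10^-11 × 6.58 × 10^24 / 8.045 × 10^7) = √(5.455 × 10^6) = 2336 m/s.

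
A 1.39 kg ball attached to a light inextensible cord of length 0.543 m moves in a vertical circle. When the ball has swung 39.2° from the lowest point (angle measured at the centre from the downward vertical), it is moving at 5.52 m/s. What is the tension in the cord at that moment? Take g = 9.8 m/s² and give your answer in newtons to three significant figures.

Take the radial direction toward the centre of the circle as positive. The component of the weight along the string toward the centre is −mg cos φ (φ measured from the bottom), so Newton's second law along the string gives T − mg cos φ = m v²/r.
cos 39.2° = 0.7749, so T = m(v²/r + g cos φ) = 1.39 × ((5.52)²/0.543 + 9.8 × 0.7749) = 1.39 × (56.11 + (7.594)) = 1.39 × 63.71 = 88.56 N.

88.6 N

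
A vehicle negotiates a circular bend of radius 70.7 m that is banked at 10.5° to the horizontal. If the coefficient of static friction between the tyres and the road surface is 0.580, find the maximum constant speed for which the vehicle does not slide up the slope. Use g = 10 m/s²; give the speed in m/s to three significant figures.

24.6 m/s

At the maximum speed, friction acts down the slope at its limiting value f = μN. Radially (horizontal, toward centre): N sinθ + μN cosθ = mv²/r. Vertically: N cosθ − μN sinθ = mg.
Dividing: v² = r g (sinθ + μcosθ)/(cosθ − μsinθ).
sinθ + μcosθ = 0.1822 + 0.580×0.9833 = 0.7525; cosθ − μsinθ = 0.9833 − 0.580×0.1822 = 0.8776.
v² = 70.7 × 10.0 × 0.7525/0.8776 = 606.3 m²/s², so v = 24.62 m/s.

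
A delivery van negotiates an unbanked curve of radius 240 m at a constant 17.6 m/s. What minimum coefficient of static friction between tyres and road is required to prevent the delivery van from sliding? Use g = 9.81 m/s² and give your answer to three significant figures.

0.132

Friction provides the centripetal force: μ_s m g = m v²/r, so μ_s = v²/(g r) = (17.60)²/(9.81 × 240) = 309.8/2354 = 0.1316.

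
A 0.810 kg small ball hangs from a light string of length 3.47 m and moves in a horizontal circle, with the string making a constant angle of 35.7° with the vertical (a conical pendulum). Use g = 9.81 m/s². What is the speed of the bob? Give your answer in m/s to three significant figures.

3.78 m/s

The radius of the circle is r = L sinθ = 3.47 × sin 35.7° = 2.025 m.
Horizontally T sinθ = mv²/r and vertically T cosθ = mg, so tanθ = v²/(rg).
v = √(r g tanθ) = √(2.025 × 9.81 × 0.7186) = √14.27 = 3.778 m/s.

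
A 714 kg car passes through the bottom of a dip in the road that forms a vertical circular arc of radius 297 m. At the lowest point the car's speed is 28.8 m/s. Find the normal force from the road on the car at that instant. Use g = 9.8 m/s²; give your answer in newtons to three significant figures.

8990 N

At the lowest point, N points up (toward the centre) and the weight mg points down (away from the centre), so the net inward force is N − mg = mv²/r.
N = m(v²/r + g) = 714 × ((28.8)²/297 + 9.8) = 714 × (2.793 + 9.8) = 714 × 12.59 = 8991 N.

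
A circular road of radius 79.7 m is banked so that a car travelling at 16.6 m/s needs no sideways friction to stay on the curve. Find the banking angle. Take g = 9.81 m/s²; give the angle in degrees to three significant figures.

19.4°

With no friction, the horizontal component of the normal force provides the centripetal force: N sinθ = mv²/r, while N cosθ = mg vertically.
Dividing: tanθ = v²/(r g) = (16.6)²/(79.7 × 9.81) = 275.6/781.9 = 0.3524.
θ = arctan(0.3524) = 19.41°.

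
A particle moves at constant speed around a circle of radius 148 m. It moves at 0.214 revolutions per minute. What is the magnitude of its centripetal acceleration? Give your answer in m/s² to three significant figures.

ω = 0.214 rev/min × 2π/60 = 0.02241 rad/s, so v = ωr = 0.02241 × 148 = 3.317 m/s.
a_c = v²/r = (3.317)²/148 = 11.00/148 = 0.07433 m/s².

0.0743 m/s²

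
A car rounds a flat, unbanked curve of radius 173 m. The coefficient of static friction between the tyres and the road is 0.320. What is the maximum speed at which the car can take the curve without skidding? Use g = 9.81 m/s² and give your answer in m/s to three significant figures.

On a flat curve, static friction is the only horizontal force, so it must supply the full centripetal force: μ_s m g = m v²/r.
Mass cancels: v_max = √(μ_s g r) = √(0.320 × 9.81 × 173) = √543.1 = 23.30 m/s.

23.3 m/s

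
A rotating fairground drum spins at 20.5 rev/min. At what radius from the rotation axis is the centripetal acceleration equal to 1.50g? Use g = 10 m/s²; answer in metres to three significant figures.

3.25 m

ω = 20.5 rev/min × 2π/60 = 2.147 rad/s.
a_c = ω²r = 1.50g ⇒ r = 1.50 × 10.0 / (2.147)² = 15.00/4.609 = 3.255 m.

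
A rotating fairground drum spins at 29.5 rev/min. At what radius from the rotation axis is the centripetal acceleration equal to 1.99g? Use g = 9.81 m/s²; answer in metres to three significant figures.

2.05 m

ω = 29.5 rev/min × 2π/60 = 3.089 rad/s.
a_c = ω²r = 1.99g ⇒ r = 1.99 × 9.81 / (3.089)² = 19.52/9.543 = 2.046 m.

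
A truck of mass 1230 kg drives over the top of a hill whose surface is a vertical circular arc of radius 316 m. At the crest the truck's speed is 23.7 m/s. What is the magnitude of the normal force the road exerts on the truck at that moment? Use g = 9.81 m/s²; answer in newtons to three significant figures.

9880 N

At the crest the centripetal acceleration points downward (toward the centre of the arc), so mg − N = mv²/r.
N = m(g − v²/r) = 1230 × (9.81 − (23.7)²/316) = 1230 × (9.81 − 1.777) = 1230 × 8.033 = 9880 N.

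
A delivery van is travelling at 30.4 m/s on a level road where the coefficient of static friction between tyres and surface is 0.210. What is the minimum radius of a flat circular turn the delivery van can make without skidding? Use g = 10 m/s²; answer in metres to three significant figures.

At the limit, μ_s m g = m v²/r, so r_min = v²/(μ_s g) = (30.4)²/(0.210 × 10.0) = 924.2/2.100 = 440.1 m.

440 m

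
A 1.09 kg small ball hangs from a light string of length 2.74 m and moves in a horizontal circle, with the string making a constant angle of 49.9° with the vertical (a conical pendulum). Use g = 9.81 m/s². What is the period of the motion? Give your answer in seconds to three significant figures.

2.67 s

r = L sinθ = 2.096 m. From T sinθ = mω²r and T cosθ = mg: tanθ = ω²r/g, so ω² = g tanθ / r = g/(L cosθ).
ω = √(g/(L cosθ)) = √(9.81/(2.74 × 0.6441)) = √5.558 = 2.358 rad/s.
Period = 2π/ω = 2.665 s.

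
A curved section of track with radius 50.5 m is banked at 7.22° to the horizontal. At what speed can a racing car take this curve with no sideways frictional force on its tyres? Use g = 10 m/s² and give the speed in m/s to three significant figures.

8.00 m/s

On a frictionless banked curve, N sinθ = mv²/r and N cosθ = mg, so tanθ = v²/(rg).
v = √(r g tanθ) = √(50.5 × 10.0 × tan 7.22°) = √(50.5 × 10.0 × 0.1267) = √63.98 = 7.998 m/s.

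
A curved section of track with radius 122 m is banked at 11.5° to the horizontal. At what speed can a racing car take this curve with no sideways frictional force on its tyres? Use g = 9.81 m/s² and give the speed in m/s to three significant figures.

15.6 m/s

On a frictionless banked curve, N sinθ = mv²/r and N cosθ = mg, so tanθ = v²/(rg).
v = √(r g tanθ) = √(122 × 9.81 × tan 11.5°) = √(122 × 9.81 × 0.2035) = √243.5 = 15.60 m/s.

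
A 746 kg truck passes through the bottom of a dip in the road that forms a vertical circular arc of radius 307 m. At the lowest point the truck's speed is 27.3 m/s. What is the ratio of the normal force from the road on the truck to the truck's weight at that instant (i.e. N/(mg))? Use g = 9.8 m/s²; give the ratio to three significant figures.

At the bottom, N − mg = mv²/r, so N = m(v²/r + g) and N/(mg) = v²/(rg) + 1 = (27.3)²/(307 × 9.8) + 1 = 0.2477 + 1 = 1.248.

1.25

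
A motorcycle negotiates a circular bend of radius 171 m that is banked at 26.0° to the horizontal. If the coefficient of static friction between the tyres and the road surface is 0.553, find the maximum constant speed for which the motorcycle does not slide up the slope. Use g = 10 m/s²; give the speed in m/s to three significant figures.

49.4 m/s

At the maximum speed, friction acts down the slope at its limiting value f = μN. Radially (horizontal, toward centre): N sinθ + μN cosθ = mv²/r. Vertically: N cosθ − μN sinθ = mg.
Dividing: v² = r g (sinθ + μcosθ)/(cosθ − μsinθ).
sinθ + μcosθ = 0.4384 + 0.553×0.8988 = 0.9354; cosθ − μsinθ = 0.8988 − 0.553×0.4384 = 0.6564.
v² = 171 × 10.0 × 0.9354/0.6564 = 2437 m²/s², so v = 49.37 m/s.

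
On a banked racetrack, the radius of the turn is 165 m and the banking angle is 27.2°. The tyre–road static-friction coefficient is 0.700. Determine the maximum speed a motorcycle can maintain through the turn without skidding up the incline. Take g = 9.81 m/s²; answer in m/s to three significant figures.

At the maximum speed, friction acts down the slope at its limiting value f = μN. Radially (horizontal, toward centre): N sinθ + μN cosθ = mv²/r. Vertically: N cosθ − μN sinθ = mg.
Dividing: v² = r g (sinθ + μcosθ)/(cosθ − μsinθ).
sinθ + μcosθ = 0.4571 + 0.700×0.8894 = 1.080; cosθ − μsinθ = 0.8894 − 0.700×0.4571 = 0.5694.
v² = 165 × 9.81 × 1.080/0.5694 = 3069 m²/s², so v = 55.40 m/s.

55.4 m/s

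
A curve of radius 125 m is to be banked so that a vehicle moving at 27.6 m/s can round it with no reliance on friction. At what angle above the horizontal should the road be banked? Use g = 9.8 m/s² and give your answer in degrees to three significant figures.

31.9°

For a frictionless banked turn: horizontally N sinθ = mv²/r and vertically N cosθ = mg.
Dividing: tanθ = v²/(r g) = (27.6)²/(125 × 9.8) = 761.8/1225 = 0.6218.
θ = arctan(0.6218) = 31.88°.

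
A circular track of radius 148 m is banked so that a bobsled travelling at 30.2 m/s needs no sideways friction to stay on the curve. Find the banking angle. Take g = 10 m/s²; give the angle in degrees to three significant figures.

With no friction, the horizontal component of the normal force provides the centripetal force: N sinθ = mv²/r, while N cosθ = mg vertically.
Dividing: tanθ = v²/(r g) = (30.2)²/(148 × 10.0) = 912.0/1480 = 0.6162.
θ = arctan(0.6162) = 31.64°.

31.6°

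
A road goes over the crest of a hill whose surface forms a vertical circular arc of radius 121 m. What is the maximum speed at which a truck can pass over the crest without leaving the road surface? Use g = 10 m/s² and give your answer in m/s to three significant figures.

At the crest the centre of the circle is below the truck, so the net downward (centripetal) force is mg − N = mv²/r.
The truck leaves the road when N → 0, giving v_max = √(g r) = √(10.0 × 121) = 34.79 m/s.

34.8 m/s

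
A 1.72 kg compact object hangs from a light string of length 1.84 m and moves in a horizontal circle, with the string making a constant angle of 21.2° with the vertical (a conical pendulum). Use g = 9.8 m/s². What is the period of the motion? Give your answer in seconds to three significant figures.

r = L sinθ = 0.6654 m. From T sinθ = mω²r and T cosθ = mg: tanθ = ω²r/g, so ω² = g tanθ / r = g/(L cosθ).
ω = √(g/(L cosθ)) = √(9.8/(1.84 × 0.9323)) = √5.713 = 2.390 rad/s.
Period = 2π/ω = 2.629 s.

2.63 s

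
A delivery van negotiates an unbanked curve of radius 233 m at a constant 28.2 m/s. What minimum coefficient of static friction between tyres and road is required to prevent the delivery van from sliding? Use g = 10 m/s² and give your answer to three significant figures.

Friction provides the centripetal force: μ_s m g = m v²/r, so μ_s = v²/(g r) = (28.20)²/(10.0 × 233) = 795.2/2330 = 0.3413.

0.341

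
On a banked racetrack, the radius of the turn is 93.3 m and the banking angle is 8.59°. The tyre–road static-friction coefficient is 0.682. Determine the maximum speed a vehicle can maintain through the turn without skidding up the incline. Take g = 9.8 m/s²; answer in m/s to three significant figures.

At the maximum speed, friction acts down the slope at its limiting value f = μN. Radially (horizontal, toward centre): N sinθ + μN cosθ = mv²/r. Vertically: N cosθ − μN sinθ = mg.
Dividing: v² = r g (sinθ + μcosθ)/(cosθ − μsinθ).
sinθ + μcosθ = 0.1494 + 0.682×0.9888 = 0.8237; cosθ − μsinθ = 0.9888 − 0.682×0.1494 = 0.8869.
v² = 93.3 × 9.8 × 0.8237/0.8869 = 849.2 m²/s², so v = 29.14 m/s.

29.1 m/s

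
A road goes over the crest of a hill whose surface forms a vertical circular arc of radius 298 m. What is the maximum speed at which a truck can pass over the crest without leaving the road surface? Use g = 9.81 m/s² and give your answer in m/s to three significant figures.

At the crest the centre of the circle is below the truck, so the net downward (centripetal) force is mg − N = mv²/r.
The truck leaves the road when N → 0, giving v_max = √(g r) = √(9.81 × 298) = 54.07 m/s.

54.1 m/s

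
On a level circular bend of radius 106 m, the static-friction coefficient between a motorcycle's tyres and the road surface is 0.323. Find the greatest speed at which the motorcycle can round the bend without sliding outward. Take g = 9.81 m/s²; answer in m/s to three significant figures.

18.3 m/s

On a flat curve, static friction is the only horizontal force, so it must supply the full centripetal force: μ_s m g = m v²/r.
Mass cancels: v_max = √(μ_s g r) = √(0.323 × 9.81 × 106) = √335.9 = 18.33 m/s.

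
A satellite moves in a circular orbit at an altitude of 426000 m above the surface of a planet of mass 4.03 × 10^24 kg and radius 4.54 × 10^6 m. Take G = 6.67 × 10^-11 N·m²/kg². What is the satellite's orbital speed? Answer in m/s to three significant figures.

Orbital radius r = R + h = 4.54 × 10^6 + 426000 = 4.966 × 10^6 m.
Gravity supplies the centripetal force: G M m / r² = m v² / r, so v = √(GM/r).
v = √(6.67 × 10^-11 × 4.03 × 10^24 / 4.966 × 10^6) = √(5.413 × 10^7) = 7357 m/s.

7360 m/s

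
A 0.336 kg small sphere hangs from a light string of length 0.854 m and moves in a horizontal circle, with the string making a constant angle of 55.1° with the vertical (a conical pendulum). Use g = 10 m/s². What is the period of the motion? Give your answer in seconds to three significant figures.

r = L sinθ = 0.7004 m. From T sinθ = mω²r and T cosθ = mg: tanθ = ω²r/g, so ω² = g tanθ / r = g/(L cosθ).
ω = √(g/(L cosθ)) = √(10.0/(0.854 × 0.5721)) = √20.47 = 4.524 rad/s.
Period = 2π/ω = 1.389 s.

1.39 s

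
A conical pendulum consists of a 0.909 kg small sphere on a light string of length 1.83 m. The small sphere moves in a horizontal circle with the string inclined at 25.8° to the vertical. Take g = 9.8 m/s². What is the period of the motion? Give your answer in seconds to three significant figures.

2.58 s

r = L sinθ = 0.7965 m. From T sinθ = mω²r and T cosθ = mg: tanθ = ω²r/g, so ω² = g tanθ / r = g/(L cosθ).
ω = √(g/(L cosθ)) = √(9.8/(1.83 × 0.9003)) = √5.948 = 2.439 rad/s.
Period = 2π/ω = 2.576 s.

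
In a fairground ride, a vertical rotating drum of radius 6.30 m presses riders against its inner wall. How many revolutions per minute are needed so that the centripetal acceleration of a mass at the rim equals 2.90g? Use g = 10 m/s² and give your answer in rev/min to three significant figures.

Require ω²r = 2.90g, so ω = √(2.90 × 10.0/6.30) = 2.146 rad/s.
In rev/min: ω × 60/(2π) = 2.146 × 60/(2π) = 20.49 rev/min.

20.5 rev/min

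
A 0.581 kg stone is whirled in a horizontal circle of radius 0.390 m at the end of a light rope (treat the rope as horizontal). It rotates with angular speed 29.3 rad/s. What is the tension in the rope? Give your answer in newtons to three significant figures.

v = ωr = 29.3 × 0.390 = 11.43 m/s.
The tension is the only horizontal force, so it supplies the full centripetal force: T = m v²/r = 0.581 × (11.43)²/0.390 = 0.581 × 130.6/0.390 = 194.5 N.

195 N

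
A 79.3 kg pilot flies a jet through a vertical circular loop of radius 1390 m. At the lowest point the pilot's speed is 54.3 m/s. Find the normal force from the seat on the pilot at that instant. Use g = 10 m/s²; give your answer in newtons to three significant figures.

At the lowest point, N points up (toward the centre) and the weight mg points down (away from the centre), so the net inward force is N − mg = mv²/r.
N = m(v²/r + g) = 79.3 × ((54.3)²/1390 + 10.0) = 79.3 × (2.121 + 10.0) = 79.3 × 12.12 = 961.2 N.

961 N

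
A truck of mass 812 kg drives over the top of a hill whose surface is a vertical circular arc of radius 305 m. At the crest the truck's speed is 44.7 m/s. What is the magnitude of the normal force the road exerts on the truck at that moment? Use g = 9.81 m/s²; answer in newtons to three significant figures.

At the crest the centripetal acceleration points downward (toward the centre of the arc), so mg − N = mv²/r.
N = m(g − v²/r) = 812 × (9.81 − (44.7)²/305) = 812 × (9.81 − 6.551) = 812 × 3.259 = 2646 N.

2650 N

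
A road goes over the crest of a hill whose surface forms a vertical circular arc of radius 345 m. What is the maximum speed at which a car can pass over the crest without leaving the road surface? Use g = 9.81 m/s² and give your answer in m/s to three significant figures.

At the crest the centre of the circle is below the car, so the net downward (centripetal) force is mg − N = mv²/r.
The car leaves the road when N → 0, giving v_max = √(g r) = √(9.81 × 345) = 58.18 m/s.

58.2 m/s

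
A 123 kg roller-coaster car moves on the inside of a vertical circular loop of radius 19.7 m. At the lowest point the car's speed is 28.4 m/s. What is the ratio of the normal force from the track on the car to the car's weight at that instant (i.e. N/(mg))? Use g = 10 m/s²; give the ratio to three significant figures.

5.09

At the bottom, N − mg = mv²/r, so N = m(v²/r + g) and N/(mg) = v²/(rg) + 1 = (28.4)²/(19.7 × 10.0) + 1 = 4.094 + 1 = 5.094.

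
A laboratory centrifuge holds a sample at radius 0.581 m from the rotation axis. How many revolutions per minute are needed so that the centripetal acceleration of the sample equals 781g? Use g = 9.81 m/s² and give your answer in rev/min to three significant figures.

1100 rev/min

Require ω²r = 781g, so ω = √(781 × 9.81/0.581) = 114.8 rad/s.
In rev/min: ω × 60/(2π) = 114.8 × 60/(2π) = 1097 rev/min.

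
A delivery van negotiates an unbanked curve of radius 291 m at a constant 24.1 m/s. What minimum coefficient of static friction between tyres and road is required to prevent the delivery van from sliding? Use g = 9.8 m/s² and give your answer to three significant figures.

Friction provides the centripetal force: μ_s m g = m v²/r, so μ_s = v²/(g r) = (24.10)²/(9.8 × 291) = 580.8/2852 = 0.2037.

0.204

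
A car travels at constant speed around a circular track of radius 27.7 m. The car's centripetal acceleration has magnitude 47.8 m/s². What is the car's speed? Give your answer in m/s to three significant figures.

36.4 m/s

a_c = v²/r ⇒ v = √(a_c · r) = √(47.8 × 27.7) = √1324 = 36.39 m/s.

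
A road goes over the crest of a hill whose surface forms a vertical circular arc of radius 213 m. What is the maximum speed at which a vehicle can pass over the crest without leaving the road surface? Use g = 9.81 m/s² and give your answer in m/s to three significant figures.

45.7 m/s

At the crest the centre of the circle is below the vehicle, so the net downward (centripetal) force is mg − N = mv²/r.
The vehicle leaves the road when N → 0, giving v_max = √(g r) = √(9.81 × 213) = 45.71 m/s.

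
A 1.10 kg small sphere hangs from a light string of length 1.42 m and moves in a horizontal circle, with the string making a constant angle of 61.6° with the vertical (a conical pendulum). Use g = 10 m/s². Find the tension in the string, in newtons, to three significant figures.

23.1 N

Vertically the bob has no acceleration, so T cosθ = mg.
T = mg/cosθ = 1.10 × 10.0 / cos 61.6° = 11.00/0.4756 = 23.13 N.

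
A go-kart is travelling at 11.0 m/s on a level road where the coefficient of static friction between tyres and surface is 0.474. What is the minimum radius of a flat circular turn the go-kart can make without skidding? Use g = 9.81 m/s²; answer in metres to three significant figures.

26.0 m

At the limit, μ_s m g = m v²/r, so r_min = v²/(μ_s g) = (11.0)²/(0.474 × 9.81) = 121.0/4.650 = 26.02 m.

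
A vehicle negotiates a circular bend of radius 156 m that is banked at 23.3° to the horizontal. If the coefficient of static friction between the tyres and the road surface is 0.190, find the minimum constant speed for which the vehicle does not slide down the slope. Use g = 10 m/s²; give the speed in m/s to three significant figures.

18.6 m/s

At the minimum speed, friction acts up the slope at its limiting value f = μN. Radially (horizontal, toward centre): N sinθ − μN cosθ = mv²/r. Vertically: N cosθ + μN sinθ = mg.
Dividing: v² = r g (sinθ − μcosθ)/(cosθ + μsinθ).
sinθ − μcosθ = 0.3955 − 0.190×0.9184 = 0.2210; cosθ + μsinθ = 0.9184 + 0.190×0.3955 = 0.9936.
v² = 156 × 10.0 × 0.2210/0.9936 = 347.0 m²/s², so v = 18.63 m/s.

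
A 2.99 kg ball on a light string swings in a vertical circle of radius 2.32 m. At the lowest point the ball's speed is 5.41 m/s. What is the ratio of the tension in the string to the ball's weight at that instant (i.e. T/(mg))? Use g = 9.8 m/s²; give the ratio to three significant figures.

2.29

At the bottom, T − mg = mv²/r, so T = m(v²/r + g) and T/(mg) = v²/(rg) + 1 = (5.41)²/(2.32 × 9.8) + 1 = 1.287 + 1 = 2.287.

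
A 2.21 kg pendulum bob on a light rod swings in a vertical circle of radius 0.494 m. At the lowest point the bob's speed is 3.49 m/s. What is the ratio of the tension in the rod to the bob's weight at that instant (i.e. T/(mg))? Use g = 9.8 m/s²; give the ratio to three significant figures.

At the bottom, T − mg = mv²/r, so T = m(v²/r + g) and T/(mg) = v²/(rg) + 1 = (3.49)²/(0.494 × 9.8) + 1 = 2.516 + 1 = 3.516.

3.52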